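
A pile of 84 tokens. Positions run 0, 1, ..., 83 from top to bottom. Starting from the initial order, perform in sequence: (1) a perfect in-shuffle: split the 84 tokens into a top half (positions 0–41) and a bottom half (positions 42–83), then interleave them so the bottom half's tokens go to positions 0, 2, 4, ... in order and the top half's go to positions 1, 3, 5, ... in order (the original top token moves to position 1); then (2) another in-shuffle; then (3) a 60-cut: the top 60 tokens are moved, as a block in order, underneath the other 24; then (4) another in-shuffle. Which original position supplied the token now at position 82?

Undo the operations in reverse order, starting from position 82:
  undo op 4 (in-shuffle, from bottom half): 82 ← 83
  undo op 3 (cut 60): 83 ← 59
  undo op 2 (in-shuffle, from top half): 59 ← 29
  undo op 1 (in-shuffle, from top half): 29 ← 14
So the token at position 82 came from original position 14.

14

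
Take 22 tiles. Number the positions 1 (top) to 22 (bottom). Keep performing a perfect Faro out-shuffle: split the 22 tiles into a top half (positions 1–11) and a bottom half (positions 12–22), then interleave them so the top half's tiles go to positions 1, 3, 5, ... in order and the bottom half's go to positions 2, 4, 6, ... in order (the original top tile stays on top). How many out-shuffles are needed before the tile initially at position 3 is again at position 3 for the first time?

Follow position 3 under repeated out-shuffles:
3 → 5 → 9 → 17 → 12 → 2 → 3
It first returns after 6 out-shuffles.

6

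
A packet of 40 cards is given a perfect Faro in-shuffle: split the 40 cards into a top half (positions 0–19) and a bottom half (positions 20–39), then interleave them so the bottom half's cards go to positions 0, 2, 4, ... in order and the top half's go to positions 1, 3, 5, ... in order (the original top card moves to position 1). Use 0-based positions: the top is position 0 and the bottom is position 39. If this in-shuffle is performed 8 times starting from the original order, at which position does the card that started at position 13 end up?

Track the card's position through each in-shuffle:
13 → 27 → 14 → 29 → 18 → 37 → 34 → 28 → 16

16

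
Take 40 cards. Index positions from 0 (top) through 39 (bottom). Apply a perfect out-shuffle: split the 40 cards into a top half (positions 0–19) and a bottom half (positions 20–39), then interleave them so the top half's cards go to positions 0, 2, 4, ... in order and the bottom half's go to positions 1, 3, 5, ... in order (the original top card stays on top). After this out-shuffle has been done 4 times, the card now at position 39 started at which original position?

39

Work backwards from position 39, undoing one out-shuffle at a time:
39 ← 39 ← 39 ← 39 ← 39
So the card now at position 39 started at position 39.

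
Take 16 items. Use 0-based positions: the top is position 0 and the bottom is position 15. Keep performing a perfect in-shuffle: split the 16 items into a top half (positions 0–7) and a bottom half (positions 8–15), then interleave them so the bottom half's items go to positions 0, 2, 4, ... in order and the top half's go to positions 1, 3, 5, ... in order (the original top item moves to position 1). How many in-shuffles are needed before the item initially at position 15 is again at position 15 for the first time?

8

Follow position 15 under repeated in-shuffles:
15 → 14 → 12 → 8 → 0 → 1 → 3 → 7 → 15
It first returns after 8 in-shuffles.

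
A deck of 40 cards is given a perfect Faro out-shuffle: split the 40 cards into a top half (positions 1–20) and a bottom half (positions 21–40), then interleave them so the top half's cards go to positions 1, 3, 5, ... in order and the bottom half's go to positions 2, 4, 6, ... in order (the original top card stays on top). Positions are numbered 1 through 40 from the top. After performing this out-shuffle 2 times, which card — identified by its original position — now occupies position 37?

Work backwards from position 37, undoing one out-shuffle at a time:
37 ← 19 ← 10
So the card now at position 37 started at position 10.

10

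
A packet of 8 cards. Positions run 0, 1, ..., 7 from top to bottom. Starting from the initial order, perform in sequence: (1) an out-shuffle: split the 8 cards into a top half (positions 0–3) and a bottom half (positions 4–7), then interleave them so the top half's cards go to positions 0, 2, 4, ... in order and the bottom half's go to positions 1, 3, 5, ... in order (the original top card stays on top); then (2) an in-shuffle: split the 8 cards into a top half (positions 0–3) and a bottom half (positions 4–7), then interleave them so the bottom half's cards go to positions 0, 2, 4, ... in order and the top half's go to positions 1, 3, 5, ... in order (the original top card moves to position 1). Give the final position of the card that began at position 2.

Track the card from position 2 forward through each operation:
  after op 1 (out-shuffle): 2 → 4
  after op 2 (in-shuffle): 4 → 0

0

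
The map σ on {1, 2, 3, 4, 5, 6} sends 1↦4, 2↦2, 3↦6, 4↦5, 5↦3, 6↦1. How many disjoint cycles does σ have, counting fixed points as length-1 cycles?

2

Cycle decomposition: (1 4 5 3 6) (2).
2 cycles.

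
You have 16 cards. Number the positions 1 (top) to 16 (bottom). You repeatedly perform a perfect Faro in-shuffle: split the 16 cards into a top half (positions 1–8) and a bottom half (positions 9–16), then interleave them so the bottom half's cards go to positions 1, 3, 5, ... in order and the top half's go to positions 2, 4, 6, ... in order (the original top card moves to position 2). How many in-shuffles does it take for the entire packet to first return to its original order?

The in-shuffle permutes the 16 positions with cycle lengths [8, 8].
Every card is home exactly when every cycle has completed a whole number of laps, i.e. after lcm(8) = 8 in-shuffles.

8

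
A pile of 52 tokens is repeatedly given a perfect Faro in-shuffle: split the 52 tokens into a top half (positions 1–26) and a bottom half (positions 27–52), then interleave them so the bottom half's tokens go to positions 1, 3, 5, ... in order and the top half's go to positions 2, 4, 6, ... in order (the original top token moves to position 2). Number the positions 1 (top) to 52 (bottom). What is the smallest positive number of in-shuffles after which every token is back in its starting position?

The in-shuffle permutes the 52 positions with cycle lengths [52].
Every token is home exactly when every cycle has completed a whole number of laps, i.e. after lcm(52) = 52 in-shuffles.

52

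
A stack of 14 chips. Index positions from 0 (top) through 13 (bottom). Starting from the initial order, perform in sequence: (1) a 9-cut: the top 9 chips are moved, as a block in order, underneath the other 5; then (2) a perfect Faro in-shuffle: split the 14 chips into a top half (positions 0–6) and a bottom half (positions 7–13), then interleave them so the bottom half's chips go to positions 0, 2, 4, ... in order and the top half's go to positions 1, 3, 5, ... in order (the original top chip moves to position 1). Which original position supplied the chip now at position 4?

4

Undo the operations in reverse order, starting from position 4:
  undo op 2 (in-shuffle, from bottom half): 4 ← 9
  undo op 1 (cut 9): 9 ← 4
So the chip at position 4 came from original position 4.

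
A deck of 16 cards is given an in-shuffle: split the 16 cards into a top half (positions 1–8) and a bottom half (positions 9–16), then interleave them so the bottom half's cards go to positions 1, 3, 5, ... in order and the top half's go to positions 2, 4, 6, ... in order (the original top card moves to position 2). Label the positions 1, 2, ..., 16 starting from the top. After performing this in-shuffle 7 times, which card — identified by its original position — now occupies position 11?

5

Work backwards from position 11, undoing one in-shuffle at a time:
11 ← 14 ← 7 ← 12 ← 6 ← 3 ← 10 ← 5
So the card now at position 11 started at position 5.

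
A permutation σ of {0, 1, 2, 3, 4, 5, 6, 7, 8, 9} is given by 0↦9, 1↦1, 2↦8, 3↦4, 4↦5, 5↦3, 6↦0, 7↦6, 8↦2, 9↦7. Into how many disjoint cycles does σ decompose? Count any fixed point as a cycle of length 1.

4

Cycle decomposition: (0 9 7 6) (1) (2 8) (3 4 5).
4 cycles.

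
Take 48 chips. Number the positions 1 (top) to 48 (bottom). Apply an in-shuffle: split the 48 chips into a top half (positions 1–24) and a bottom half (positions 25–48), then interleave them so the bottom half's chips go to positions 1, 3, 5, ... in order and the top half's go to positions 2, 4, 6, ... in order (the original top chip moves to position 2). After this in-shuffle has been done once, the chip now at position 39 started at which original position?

44

Work backwards from position 39, undoing one in-shuffle at a time:
39 ← 44
So the chip now at position 39 started at position 44.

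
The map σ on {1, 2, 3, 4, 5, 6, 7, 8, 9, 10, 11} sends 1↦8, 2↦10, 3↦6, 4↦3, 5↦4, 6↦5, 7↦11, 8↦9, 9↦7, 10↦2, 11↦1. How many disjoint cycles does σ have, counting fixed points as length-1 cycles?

Cycle decomposition: (1 8 9 7 11) (2 10) (3 6 5 4).
3 cycles.

3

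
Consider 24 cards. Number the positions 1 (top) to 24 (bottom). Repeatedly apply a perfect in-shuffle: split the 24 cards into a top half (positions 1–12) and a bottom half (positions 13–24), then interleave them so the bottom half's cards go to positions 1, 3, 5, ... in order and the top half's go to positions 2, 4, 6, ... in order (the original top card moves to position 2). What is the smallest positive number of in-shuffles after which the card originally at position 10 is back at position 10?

Follow position 10 under repeated in-shuffles:
10 → 20 → 15 → 5 → 10
It first returns after 4 in-shuffles.

4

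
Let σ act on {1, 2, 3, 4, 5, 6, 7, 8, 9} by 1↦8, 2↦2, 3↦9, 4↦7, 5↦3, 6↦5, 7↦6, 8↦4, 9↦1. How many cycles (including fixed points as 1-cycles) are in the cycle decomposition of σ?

Cycle decomposition: (1 8 4 7 6 5 3 9) (2).
2 cycles.

2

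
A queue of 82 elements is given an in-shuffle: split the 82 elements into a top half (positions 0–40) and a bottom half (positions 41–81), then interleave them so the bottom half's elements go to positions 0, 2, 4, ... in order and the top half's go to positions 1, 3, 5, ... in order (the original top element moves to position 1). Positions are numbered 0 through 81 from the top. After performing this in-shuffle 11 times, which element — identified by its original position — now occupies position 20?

72

Work backwards from position 20, undoing one in-shuffle at a time:
20 ← 51 ← 25 ← 12 ← 47 ← 23 ← 11 ← 5 ← 2 ← 42 ← 62 ← 72
So the element now at position 20 started at position 72.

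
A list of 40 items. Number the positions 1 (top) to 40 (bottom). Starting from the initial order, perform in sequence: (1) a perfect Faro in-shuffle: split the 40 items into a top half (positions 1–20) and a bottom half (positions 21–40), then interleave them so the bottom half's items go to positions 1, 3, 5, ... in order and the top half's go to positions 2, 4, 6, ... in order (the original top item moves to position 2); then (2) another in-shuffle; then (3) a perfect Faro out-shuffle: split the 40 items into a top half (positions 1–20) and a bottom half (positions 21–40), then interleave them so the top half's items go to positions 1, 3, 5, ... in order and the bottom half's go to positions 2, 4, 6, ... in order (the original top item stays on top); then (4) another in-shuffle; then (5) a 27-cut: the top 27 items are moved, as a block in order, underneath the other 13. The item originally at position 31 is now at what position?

15

Track the item from position 31 forward through each operation:
  after op 1 (in-shuffle): 31 → 21
  after op 2 (in-shuffle): 21 → 1
  after op 3 (out-shuffle): 1 → 1
  after op 4 (in-shuffle): 1 → 2
  after op 5 (cut 27): 2 → 15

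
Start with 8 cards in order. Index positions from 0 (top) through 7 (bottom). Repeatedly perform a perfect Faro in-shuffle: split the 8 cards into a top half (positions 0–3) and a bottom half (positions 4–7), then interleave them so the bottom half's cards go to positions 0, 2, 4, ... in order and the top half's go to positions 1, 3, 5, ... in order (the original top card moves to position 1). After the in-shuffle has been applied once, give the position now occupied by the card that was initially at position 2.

5

Track the card's position through each in-shuffle:
2 → 5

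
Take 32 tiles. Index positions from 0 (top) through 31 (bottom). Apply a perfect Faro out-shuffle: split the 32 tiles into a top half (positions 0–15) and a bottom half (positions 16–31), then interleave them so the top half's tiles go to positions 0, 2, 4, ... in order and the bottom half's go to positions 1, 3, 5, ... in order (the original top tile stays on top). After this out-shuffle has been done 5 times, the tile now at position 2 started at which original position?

2

Work backwards from position 2, undoing one out-shuffle at a time:
2 ← 1 ← 16 ← 8 ← 4 ← 2
So the tile now at position 2 started at position 2.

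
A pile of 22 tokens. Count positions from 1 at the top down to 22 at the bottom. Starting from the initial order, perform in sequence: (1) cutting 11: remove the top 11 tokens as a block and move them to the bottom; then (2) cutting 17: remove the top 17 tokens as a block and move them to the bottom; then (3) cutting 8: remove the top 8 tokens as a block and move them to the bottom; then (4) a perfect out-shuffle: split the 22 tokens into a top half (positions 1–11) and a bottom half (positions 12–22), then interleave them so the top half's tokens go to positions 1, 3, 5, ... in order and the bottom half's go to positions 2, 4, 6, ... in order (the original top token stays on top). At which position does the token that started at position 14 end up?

Track the token from position 14 forward through each operation:
  after op 1 (cut 11): 14 → 3
  after op 2 (cut 17): 3 → 8
  after op 3 (cut 8): 8 → 22
  after op 4 (out-shuffle): 22 → 22

22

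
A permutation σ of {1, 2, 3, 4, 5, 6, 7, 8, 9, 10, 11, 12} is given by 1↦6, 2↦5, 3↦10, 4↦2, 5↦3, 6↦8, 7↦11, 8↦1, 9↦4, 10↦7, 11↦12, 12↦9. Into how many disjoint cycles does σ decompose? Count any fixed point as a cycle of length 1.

2

Cycle decomposition: (1 6 8) (2 5 3 10 7 11 12 9 4).
2 cycles.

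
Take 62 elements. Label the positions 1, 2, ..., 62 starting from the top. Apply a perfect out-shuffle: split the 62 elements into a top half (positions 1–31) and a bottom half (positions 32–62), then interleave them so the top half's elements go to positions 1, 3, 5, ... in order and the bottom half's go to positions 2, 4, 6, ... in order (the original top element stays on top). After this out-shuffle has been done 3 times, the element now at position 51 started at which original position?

53

Work backwards from position 51, undoing one out-shuffle at a time:
51 ← 26 ← 44 ← 53
So the element now at position 51 started at position 53.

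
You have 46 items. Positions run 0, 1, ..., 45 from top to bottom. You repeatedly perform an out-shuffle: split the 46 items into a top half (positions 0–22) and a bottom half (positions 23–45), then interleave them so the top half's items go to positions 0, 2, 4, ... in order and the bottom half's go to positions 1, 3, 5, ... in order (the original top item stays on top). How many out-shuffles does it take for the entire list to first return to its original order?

12

The out-shuffle permutes the 46 positions with cycle lengths [1, 1, 2, 4, 4, 4, 6, 12, 12].
Every item is home exactly when every cycle has completed a whole number of laps, i.e. after lcm(1, 2, 4, 6, 12) = 12 out-shuffles.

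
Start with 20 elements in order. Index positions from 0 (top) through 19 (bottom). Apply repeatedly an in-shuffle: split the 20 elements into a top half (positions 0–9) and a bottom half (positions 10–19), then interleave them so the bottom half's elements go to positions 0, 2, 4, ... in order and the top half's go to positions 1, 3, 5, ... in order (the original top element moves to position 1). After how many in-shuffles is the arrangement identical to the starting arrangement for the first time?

6

The in-shuffle permutes the 20 positions with cycle lengths [2, 3, 3, 6, 6].
Every element is home exactly when every cycle has completed a whole number of laps, i.e. after lcm(2, 3, 6) = 6 in-shuffles.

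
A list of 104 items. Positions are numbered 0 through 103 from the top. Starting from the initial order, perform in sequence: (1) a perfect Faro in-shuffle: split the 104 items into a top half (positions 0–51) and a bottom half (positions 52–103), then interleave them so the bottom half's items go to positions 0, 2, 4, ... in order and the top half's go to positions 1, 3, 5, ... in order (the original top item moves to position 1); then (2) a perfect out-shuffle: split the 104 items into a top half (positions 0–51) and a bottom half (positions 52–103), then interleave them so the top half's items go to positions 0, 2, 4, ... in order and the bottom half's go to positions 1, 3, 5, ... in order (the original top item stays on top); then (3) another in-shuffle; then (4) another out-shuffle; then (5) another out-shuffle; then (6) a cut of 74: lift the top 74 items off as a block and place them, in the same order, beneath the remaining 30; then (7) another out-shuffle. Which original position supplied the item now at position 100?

0

Undo the operations in reverse order, starting from position 100:
  undo op 7 (out-shuffle, from top half): 100 ← 50
  undo op 6 (cut 74): 50 ← 20
  undo op 5 (out-shuffle, from top half): 20 ← 10
  undo op 4 (out-shuffle, from top half): 10 ← 5
  undo op 3 (in-shuffle, from top half): 5 ← 2
  undo op 2 (out-shuffle, from top half): 2 ← 1
  undo op 1 (in-shuffle, from top half): 1 ← 0
So the item at position 100 came from original position 0.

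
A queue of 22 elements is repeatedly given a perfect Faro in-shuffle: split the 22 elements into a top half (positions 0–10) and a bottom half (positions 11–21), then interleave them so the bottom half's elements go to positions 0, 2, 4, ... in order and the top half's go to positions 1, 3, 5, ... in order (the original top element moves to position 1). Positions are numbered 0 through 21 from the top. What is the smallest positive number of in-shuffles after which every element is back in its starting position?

The in-shuffle permutes the 22 positions with cycle lengths [11, 11].
Every element is home exactly when every cycle has completed a whole number of laps, i.e. after lcm(11) = 11 in-shuffles.

11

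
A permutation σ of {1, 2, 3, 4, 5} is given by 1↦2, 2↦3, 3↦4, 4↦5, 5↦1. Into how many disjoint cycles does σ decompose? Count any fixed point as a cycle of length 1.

1

Cycle decomposition: (1 2 3 4 5).
1 cycle.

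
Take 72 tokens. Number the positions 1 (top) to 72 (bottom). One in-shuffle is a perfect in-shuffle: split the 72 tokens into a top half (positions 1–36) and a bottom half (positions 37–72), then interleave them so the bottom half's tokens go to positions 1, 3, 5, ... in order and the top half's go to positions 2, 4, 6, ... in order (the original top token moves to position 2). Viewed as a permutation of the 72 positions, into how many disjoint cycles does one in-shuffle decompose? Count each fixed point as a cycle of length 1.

Trace each unvisited position around until it returns:
(1 2 4 8 16 32 64 55 37) (3 6 12 24 48 23 46 19 38) (5 10 20 40 7 14 28 56 39) (9 18 36 72 71 69 65 57 41) (11 22 44 15 30 60 47 21 42) (13 26 52 31 62 51 29 58 43) (17 34 68 63 53 33 66 59 45) (25 50 27 54 35 70 67 61 49)
8 cycles in total.

8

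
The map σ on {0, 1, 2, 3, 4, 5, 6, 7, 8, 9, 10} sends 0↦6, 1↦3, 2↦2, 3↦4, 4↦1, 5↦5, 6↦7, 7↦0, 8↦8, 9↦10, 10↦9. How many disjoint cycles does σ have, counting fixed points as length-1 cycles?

Cycle decomposition: (0 6 7) (1 3 4) (2) (5) (8) (9 10).
6 cycles.

6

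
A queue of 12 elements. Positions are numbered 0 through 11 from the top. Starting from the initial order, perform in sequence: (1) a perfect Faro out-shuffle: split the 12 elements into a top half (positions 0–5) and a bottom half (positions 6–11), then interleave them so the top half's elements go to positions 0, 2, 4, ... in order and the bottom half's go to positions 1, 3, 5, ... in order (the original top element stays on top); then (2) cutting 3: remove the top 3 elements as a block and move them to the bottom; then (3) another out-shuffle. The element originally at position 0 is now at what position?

7

Track the element from position 0 forward through each operation:
  after op 1 (out-shuffle): 0 → 0
  after op 2 (cut 3): 0 → 9
  after op 3 (out-shuffle): 9 → 7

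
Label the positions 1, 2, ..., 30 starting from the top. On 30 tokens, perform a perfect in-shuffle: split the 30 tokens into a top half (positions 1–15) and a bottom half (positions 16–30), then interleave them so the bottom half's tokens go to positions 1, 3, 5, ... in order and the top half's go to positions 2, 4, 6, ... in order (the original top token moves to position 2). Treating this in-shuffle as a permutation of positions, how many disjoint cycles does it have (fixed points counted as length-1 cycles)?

Trace each unvisited position around until it returns:
(1 2 4 8 16) (3 6 12 24 17) (5 10 20 9 18) (7 14 28 25 19) (11 22 13 26 21) (15 30 29 27 23)
6 cycles in total.

6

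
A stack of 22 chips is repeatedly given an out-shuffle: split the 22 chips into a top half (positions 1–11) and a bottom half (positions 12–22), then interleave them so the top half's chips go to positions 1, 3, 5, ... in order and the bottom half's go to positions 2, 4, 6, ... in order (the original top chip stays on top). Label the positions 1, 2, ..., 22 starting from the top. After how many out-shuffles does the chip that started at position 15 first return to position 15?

Follow position 15 under repeated out-shuffles:
15 → 8 → 15
It first returns after 2 out-shuffles.

2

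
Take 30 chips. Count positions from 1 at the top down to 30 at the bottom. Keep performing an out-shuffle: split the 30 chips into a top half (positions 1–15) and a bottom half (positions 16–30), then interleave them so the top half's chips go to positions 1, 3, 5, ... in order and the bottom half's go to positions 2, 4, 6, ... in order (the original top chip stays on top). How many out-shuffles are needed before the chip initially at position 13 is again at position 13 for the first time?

Follow position 13 under repeated out-shuffles:
13 → 25 → 20 → 10 → 19 → 8 → 15 → 29 → ... → 13 (length 28)
It first returns after 28 out-shuffles.

28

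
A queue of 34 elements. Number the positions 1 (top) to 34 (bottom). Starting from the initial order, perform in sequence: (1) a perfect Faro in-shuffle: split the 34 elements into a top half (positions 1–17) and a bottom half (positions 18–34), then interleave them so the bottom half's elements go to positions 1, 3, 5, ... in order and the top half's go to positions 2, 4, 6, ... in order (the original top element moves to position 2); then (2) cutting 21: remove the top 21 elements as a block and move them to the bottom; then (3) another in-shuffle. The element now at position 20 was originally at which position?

Undo the operations in reverse order, starting from position 20:
  undo op 3 (in-shuffle, from top half): 20 ← 10
  undo op 2 (cut 21): 10 ← 31
  undo op 1 (in-shuffle, from bottom half): 31 ← 33
So the element at position 20 came from original position 33.

33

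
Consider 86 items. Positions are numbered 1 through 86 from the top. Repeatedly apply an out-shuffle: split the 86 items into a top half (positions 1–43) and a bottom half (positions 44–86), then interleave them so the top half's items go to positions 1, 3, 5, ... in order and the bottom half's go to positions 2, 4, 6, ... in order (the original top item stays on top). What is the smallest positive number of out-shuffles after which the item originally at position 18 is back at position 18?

Follow position 18 under repeated out-shuffles:
18 → 35 → 69 → 52 → 18
It first returns after 4 out-shuffles.

4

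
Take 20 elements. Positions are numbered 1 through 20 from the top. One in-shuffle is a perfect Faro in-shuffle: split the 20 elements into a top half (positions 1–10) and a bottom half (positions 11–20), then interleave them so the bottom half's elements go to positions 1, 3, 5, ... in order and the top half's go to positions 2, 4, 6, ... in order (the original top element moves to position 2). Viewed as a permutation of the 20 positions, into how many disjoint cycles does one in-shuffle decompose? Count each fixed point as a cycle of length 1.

Trace each unvisited position around until it returns:
(1 2 4 8 16 11) (3 6 12) (5 10 20 19 17 13) (7 14) (9 18 15)
5 cycles in total.

5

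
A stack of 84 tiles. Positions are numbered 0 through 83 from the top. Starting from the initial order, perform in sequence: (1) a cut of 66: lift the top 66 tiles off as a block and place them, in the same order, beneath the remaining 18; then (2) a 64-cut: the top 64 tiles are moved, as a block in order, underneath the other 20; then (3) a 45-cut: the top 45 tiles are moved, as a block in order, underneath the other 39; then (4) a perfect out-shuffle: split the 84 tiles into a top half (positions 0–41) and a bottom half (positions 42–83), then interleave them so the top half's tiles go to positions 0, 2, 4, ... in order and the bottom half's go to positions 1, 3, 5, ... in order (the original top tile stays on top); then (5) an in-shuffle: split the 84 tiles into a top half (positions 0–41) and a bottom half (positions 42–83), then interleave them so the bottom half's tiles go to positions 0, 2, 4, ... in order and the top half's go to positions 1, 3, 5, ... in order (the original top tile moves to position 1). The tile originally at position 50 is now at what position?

Track the tile from position 50 forward through each operation:
  after op 1 (cut 66): 50 → 68
  after op 2 (cut 64): 68 → 4
  after op 3 (cut 45): 4 → 43
  after op 4 (out-shuffle): 43 → 3
  after op 5 (in-shuffle): 3 → 7

7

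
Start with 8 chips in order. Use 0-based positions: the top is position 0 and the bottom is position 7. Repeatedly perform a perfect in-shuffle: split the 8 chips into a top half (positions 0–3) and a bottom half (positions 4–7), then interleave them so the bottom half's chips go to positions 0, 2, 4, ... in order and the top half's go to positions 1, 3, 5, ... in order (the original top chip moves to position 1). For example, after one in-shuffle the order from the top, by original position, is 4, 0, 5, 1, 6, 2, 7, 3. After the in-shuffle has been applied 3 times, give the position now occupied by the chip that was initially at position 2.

5

Track the chip's position through each in-shuffle:
2 → 5 → 2 → 5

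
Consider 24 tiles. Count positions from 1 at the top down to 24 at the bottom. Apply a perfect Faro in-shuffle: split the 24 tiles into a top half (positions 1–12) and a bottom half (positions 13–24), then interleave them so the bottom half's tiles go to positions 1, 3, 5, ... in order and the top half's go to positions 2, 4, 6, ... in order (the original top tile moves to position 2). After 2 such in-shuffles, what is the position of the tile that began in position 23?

17

Track the tile's position through each in-shuffle:
23 → 21 → 17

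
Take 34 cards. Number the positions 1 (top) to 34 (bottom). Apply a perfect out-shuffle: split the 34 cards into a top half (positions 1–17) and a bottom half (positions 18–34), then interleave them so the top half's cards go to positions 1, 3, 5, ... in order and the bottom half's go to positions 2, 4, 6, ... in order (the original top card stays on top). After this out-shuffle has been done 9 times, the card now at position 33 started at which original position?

32

Work backwards from position 33, undoing one out-shuffle at a time:
33 ← 17 ← 9 ← 5 ← 3 ← 2 ← 18 ← 26 ← 30 ← 32
So the card now at position 33 started at position 32.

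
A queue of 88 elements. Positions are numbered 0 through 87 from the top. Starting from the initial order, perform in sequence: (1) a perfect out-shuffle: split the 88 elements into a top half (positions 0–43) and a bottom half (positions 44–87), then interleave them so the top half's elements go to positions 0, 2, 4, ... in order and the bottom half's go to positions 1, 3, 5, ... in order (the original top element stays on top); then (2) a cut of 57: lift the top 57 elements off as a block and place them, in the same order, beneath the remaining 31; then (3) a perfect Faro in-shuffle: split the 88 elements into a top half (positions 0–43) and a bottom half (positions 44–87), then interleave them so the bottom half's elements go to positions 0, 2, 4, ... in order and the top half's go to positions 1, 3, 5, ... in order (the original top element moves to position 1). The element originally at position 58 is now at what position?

Track the element from position 58 forward through each operation:
  after op 1 (out-shuffle): 58 → 29
  after op 2 (cut 57): 29 → 60
  after op 3 (in-shuffle): 60 → 32

32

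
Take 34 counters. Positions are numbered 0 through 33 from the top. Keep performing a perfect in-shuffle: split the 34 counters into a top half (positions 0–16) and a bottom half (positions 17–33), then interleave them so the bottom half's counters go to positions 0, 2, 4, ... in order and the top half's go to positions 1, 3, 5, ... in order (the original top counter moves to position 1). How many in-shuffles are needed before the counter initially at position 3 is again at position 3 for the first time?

Follow position 3 under repeated in-shuffles:
3 → 7 → 15 → 31 → 28 → 22 → 10 → 21 → 8 → 17 → 0 → 1 → 3
It first returns after 12 in-shuffles.

12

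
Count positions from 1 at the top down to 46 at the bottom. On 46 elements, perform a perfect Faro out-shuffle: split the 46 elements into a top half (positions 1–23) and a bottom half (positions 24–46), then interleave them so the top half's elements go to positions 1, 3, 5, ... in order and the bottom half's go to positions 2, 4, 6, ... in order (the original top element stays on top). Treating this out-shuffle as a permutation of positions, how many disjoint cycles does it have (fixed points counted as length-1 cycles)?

9

Trace each unvisited position around until it returns:
(1) (2 3 5 9 17 33 ... len 12) (4 7 13 25) (6 11 21 41 36 26) (8 15 29 12 23 45 ... len 12) (10 19 37 28) (16 31) (22 43 40 34) ... plus 1 more
9 cycles in total.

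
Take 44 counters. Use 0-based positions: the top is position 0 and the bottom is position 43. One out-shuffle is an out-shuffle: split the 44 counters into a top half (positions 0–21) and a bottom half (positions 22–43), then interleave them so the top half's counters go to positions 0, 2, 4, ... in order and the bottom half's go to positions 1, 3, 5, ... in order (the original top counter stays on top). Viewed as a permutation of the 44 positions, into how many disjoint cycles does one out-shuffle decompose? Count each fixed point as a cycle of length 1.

5

Trace each unvisited position around until it returns:
(0) (1 2 4 8 16 32 ... len 14) (3 6 12 24 5 10 ... len 14) (7 14 28 13 26 9 ... len 14) (43)
5 cycles in total.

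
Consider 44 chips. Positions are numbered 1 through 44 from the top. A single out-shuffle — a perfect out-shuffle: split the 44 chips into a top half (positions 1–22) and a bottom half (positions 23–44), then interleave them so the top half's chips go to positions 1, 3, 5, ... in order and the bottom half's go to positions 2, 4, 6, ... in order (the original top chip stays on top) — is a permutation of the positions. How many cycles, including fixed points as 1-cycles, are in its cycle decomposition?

Trace each unvisited position around until it returns:
(1) (2 3 5 9 17 33 ... len 14) (4 7 13 25 6 11 ... len 14) (8 15 29 14 27 10 ... len 14) (44)
5 cycles in total.

5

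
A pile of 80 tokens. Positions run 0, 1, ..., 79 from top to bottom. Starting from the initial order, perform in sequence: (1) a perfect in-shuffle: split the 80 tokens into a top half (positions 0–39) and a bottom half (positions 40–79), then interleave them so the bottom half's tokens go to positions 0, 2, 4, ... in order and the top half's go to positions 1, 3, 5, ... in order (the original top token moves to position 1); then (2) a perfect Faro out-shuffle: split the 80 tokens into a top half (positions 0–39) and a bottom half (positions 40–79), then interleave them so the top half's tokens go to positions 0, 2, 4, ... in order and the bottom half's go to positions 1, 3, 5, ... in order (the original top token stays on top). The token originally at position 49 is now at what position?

36

Track the token from position 49 forward through each operation:
  after op 1 (in-shuffle): 49 → 18
  after op 2 (out-shuffle): 18 → 36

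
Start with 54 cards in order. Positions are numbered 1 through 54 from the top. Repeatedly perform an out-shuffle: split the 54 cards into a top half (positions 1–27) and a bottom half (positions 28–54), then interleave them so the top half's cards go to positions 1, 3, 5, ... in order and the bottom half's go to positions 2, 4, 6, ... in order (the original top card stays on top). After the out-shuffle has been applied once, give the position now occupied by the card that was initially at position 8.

Track the card's position through each out-shuffle:
8 → 15

15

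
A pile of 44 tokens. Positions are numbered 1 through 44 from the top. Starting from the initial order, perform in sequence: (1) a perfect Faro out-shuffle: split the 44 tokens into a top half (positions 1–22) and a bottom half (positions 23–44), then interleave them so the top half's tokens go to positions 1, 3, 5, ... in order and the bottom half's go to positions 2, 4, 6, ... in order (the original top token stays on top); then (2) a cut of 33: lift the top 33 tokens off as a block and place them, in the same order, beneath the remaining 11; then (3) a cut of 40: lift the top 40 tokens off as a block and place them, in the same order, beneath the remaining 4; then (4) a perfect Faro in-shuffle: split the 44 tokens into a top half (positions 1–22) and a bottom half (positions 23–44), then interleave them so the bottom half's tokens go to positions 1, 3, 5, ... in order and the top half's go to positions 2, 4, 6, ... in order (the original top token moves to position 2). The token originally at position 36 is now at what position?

Track the token from position 36 forward through each operation:
  after op 1 (out-shuffle): 36 → 28
  after op 2 (cut 33): 28 → 39
  after op 3 (cut 40): 39 → 43
  after op 4 (in-shuffle): 43 → 41

41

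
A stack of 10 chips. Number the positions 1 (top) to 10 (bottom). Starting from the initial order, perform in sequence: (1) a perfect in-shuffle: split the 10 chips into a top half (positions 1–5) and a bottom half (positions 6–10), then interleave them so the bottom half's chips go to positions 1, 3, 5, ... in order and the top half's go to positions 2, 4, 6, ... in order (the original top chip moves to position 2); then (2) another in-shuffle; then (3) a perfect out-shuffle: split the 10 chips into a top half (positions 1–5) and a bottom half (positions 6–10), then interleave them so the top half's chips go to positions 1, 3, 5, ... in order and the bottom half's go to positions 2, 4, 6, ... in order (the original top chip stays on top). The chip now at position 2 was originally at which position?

7

Undo the operations in reverse order, starting from position 2:
  undo op 3 (out-shuffle, from bottom half): 2 ← 6
  undo op 2 (in-shuffle, from top half): 6 ← 3
  undo op 1 (in-shuffle, from bottom half): 3 ← 7
So the chip at position 2 came from original position 7.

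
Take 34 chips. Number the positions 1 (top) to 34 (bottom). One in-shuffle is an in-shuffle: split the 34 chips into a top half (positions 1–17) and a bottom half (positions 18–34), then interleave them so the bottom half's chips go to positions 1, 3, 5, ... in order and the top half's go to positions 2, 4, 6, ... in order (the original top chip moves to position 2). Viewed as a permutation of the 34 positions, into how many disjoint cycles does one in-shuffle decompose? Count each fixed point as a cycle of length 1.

Trace each unvisited position around until it returns:
(1 2 4 8 16 32 ... len 12) (3 6 12 24 13 26 ... len 12) (5 10 20) (7 14 28 21) (15 30 25)
5 cycles in total.

5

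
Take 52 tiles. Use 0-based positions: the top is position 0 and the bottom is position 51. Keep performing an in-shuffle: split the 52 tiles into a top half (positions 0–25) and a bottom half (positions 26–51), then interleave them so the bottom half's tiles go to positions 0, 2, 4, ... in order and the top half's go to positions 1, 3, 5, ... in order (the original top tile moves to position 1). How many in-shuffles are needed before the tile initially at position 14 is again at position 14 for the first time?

Follow position 14 under repeated in-shuffles:
14 → 29 → 6 → 13 → 27 → 2 → 5 → 11 → ... → 14 (length 52)
It first returns after 52 in-shuffles.

52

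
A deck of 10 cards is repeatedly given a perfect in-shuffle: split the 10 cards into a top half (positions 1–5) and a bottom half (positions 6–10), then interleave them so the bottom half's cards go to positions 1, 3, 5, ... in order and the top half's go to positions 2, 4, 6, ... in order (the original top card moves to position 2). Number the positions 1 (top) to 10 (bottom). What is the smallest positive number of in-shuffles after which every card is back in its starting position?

10

The in-shuffle permutes the 10 positions with cycle lengths [10].
Every card is home exactly when every cycle has completed a whole number of laps, i.e. after lcm(10) = 10 in-shuffles.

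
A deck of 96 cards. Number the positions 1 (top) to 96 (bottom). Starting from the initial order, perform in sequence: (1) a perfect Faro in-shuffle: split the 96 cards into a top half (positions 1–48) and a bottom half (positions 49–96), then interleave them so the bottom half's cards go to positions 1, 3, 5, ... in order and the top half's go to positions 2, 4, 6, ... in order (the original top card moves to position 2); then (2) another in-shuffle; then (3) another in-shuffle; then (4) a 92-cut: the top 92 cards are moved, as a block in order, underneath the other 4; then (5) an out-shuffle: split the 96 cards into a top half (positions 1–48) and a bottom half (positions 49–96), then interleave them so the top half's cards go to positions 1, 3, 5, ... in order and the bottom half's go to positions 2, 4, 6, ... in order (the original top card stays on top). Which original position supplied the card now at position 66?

Undo the operations in reverse order, starting from position 66:
  undo op 5 (out-shuffle, from bottom half): 66 ← 81
  undo op 4 (cut 92): 81 ← 77
  undo op 3 (in-shuffle, from bottom half): 77 ← 87
  undo op 2 (in-shuffle, from bottom half): 87 ← 92
  undo op 1 (in-shuffle, from top half): 92 ← 46
So the card at position 66 came from original position 46.

46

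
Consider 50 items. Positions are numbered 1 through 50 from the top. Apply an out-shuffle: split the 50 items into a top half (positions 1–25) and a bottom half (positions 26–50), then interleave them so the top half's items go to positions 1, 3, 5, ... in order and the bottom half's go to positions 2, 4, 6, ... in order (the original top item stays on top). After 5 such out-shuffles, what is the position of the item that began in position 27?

49

Track the item's position through each out-shuffle:
27 → 4 → 7 → 13 → 25 → 49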